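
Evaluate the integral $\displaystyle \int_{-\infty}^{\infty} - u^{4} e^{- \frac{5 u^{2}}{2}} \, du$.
$- \frac{3 \sqrt{10} \sqrt{\pi}}{125}$

Begin with the known integral
$$J(a) = \int_{-\infty}^{\infty} - e^{- a u^{2}} \, du = - \frac{\sqrt{\pi}}{\sqrt{a}}.$$

Differentiating under the integral sign brings down a factor of $(-u^2)$:
$$\frac{dJ}{da} = \int_{-\infty}^{\infty} u^{2} e^{- a u^{2}} \, du = \frac{\sqrt{\pi}}{2 a^{\frac{3}{2}}}.$$

Repeating twice in total — each differentiation brings down another $(-u^2)$ — gives
$$\frac{d^{2}J}{da^{2}} = \int_{-\infty}^{\infty} - u^{4} e^{- a u^{2}} \, du = - \frac{3 \sqrt{\pi}}{4 a^{\frac{5}{2}}},$$
and the integrand here is exactly the target integrand, so $I = - \frac{3 \sqrt{\pi}}{4 a^{\frac{5}{2}}}$.

Setting $a = \frac{5}{2}$:
$$I = - \frac{3 \sqrt{10} \sqrt{\pi}}{125}.$$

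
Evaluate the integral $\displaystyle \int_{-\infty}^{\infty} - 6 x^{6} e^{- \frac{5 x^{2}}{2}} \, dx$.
$- \frac{18 \sqrt{10} \sqrt{\pi}}{125}$

Consider the simpler parametrised integral
$$J(a) = \int_{-\infty}^{\infty} - 6 e^{- a x^{2}} \, dx = - \frac{6 \sqrt{\pi}}{\sqrt{a}}.$$

Differentiating under the integral sign brings down a factor of $(-x^2)$:
$$\frac{dJ}{da} = \int_{-\infty}^{\infty} 6 x^{2} e^{- a x^{2}} \, dx = \frac{3 \sqrt{\pi}}{a^{\frac{3}{2}}}.$$

Repeating $3$ times in total — each differentiation brings down another $(-x^2)$ — gives
$$\frac{d^{3}J}{da^{3}} = \int_{-\infty}^{\infty} 6 x^{6} e^{- a x^{2}} \, dx = \frac{45 \sqrt{\pi}}{4 a^{\frac{7}{2}}},$$
and the integrand here is $(-1)^{3}$ times the target integrand, so $I = (-1)^{3}\,\frac{d^{3}J}{da^{3}} = - \frac{45 \sqrt{\pi}}{4 a^{\frac{7}{2}}}$.

Setting $a = \frac{5}{2}$:
$$I = - \frac{18 \sqrt{10} \sqrt{\pi}}{125}.$$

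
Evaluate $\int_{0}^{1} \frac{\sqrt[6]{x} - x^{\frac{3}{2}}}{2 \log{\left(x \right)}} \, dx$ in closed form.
$- \log{\left(15 \right)} + \frac{\log{\left(105 \right)}}{2}$

Introduce a parameter $a$ in the exponent: let $I(a) = \int_{0}^{1} \frac{- x^{\frac{3}{2}} + x^{a}}{2 \log{\left(x \right)}} \, dx$.

Since $\dfrac{\partial}{\partial a}\,x^{a} = x^{a} \ln x$, the $\ln x$ in the denominator cancels and
$$\frac{dI}{da} = \int_{0}^{1} \frac{1}{2} x^{a} \, dx = \frac{1}{2} \left[\frac{x^{a+1}}{a+1}\right]_0^1 = \frac{1}{2 \left(a + 1\right)}.$$

Integrating with respect to $a$ gives $I(a) = \log{\left(\frac{\sqrt{10} \sqrt{a + 1}}{5} \right)} + C$.

At $a = \frac{3}{2}$ the integrand is identically $0$, so $I(\frac{3}{2}) = 0$. The closed form gives $0$, hence $C = 0$.

Setting $a = \frac{1}{6}$:
$$I = - \log{\left(15 \right)} + \frac{\log{\left(105 \right)}}{2}.$$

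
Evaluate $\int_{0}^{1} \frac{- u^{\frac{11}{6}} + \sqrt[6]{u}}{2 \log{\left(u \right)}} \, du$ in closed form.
$- \log{\left(17 \right)} + \frac{\log{\left(119 \right)}}{2}$

Replace the exponent $\frac{1}{6}$ by a parameter $a$: let $I(a) = \int_{0}^{1} \frac{- u^{\frac{11}{6}} + u^{a}}{2 \log{\left(u \right)}} \, du$.

Since $\dfrac{\partial}{\partial a}\,u^{a} = u^{a} \ln u$, the $\ln u$ in the denominator cancels and
$$\frac{dI}{da} = \int_{0}^{1} \frac{1}{2} u^{a} \, du = \frac{1}{2} \left[\frac{u^{a+1}}{a+1}\right]_0^1 = \frac{1}{2 \left(a + 1\right)}.$$

Integrating with respect to $a$ gives $I(a) = \log{\left(\frac{\sqrt{102} \sqrt{a + 1}}{17} \right)} + C$.

At $a = \frac{11}{6}$ the integrand is identically $0$, so $I(\frac{11}{6}) = 0$. The closed form gives $0$, hence $C = 0$.

Setting $a = \frac{1}{6}$:
$$I = - \log{\left(17 \right)} + \frac{\log{\left(119 \right)}}{2}.$$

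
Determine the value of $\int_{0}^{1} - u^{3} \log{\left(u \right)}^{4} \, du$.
$- \frac{3}{128}$

Begin with the known integral
$$J(a) = \int_{0}^{1} - u^{a} \, du = - \frac{1}{a + 1}.$$

Differentiating under the integral sign brings down a factor of $\ln u$:
$$\frac{dJ}{da} = \int_{0}^{1} - u^{a} \log{\left(u \right)} \, du = \frac{1}{\left(a + 1\right)^{2}}.$$

Repeating $4$ times in total — each differentiation brings down another $\ln u$ — gives
$$\frac{d^{4}J}{da^{4}} = \int_{0}^{1} - u^{a} \log{\left(u \right)}^{4} \, du = - \frac{24}{\left(a + 1\right)^{5}},$$
and the integrand here is exactly the target integrand, so $I = - \frac{24}{\left(a + 1\right)^{5}}$.

Setting $a = 3$:
$$I = - \frac{3}{128}.$$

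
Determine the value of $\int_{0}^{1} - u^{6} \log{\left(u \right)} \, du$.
$\frac{1}{49}$

Start from the elementary integral
$$J(a) = \int_{0}^{1} - u^{a} \, du = - \frac{1}{a + 1}.$$

Differentiating under the integral sign brings down a factor of $\ln u$:
$$\frac{dJ}{da} = \int_{0}^{1} - u^{a} \log{\left(u \right)} \, du = \frac{1}{\left(a + 1\right)^{2}}.$$

The integral on the left is $I$, so $I = \frac{1}{\left(a + 1\right)^{2}}$.

Setting $a = 6$:
$$I = \frac{1}{49}.$$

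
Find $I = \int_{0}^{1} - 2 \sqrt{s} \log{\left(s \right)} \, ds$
$\frac{8}{9}$

Begin with the known integral
$$J(a) = \int_{0}^{1} - 2 s^{a} \, ds = - \frac{2}{a + 1}.$$

Differentiating under the integral sign brings down a factor of $\ln s$:
$$\frac{dJ}{da} = \int_{0}^{1} - 2 s^{a} \log{\left(s \right)} \, ds = \frac{2}{\left(a + 1\right)^{2}}.$$

The integral on the left is $I$, so $I = \frac{2}{\left(a + 1\right)^{2}}$.

Setting $a = \frac{1}{2}$:
$$I = \frac{8}{9}.$$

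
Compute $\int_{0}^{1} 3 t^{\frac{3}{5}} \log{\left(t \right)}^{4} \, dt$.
$\frac{28125}{4096}$

Begin with the known integral
$$J(a) = \int_{0}^{1} 3 t^{a} \, dt = \frac{3}{a + 1}.$$

Differentiating under the integral sign brings down a factor of $\ln t$:
$$\frac{dJ}{da} = \int_{0}^{1} 3 t^{a} \log{\left(t \right)} \, dt = - \frac{3}{\left(a + 1\right)^{2}}.$$

Repeating $4$ times in total — each differentiation brings down another $\ln t$ — gives
$$\frac{d^{4}J}{da^{4}} = \int_{0}^{1} 3 t^{a} \log{\left(t \right)}^{4} \, dt = \frac{72}{\left(a + 1\right)^{5}},$$
and the integrand here is exactly the target integrand, so $I = \frac{72}{\left(a + 1\right)^{5}}$.

Setting $a = \frac{3}{5}$:
$$I = \frac{28125}{4096}.$$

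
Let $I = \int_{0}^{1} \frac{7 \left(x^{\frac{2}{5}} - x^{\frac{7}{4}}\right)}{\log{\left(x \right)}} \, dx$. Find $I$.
$\log{\left(\frac{13492928512}{1522435234375} \right)}$

Replace the exponent $\frac{2}{5}$ by a parameter $a$: let $I(a) = \int_{0}^{1} \frac{7 \left(- x^{\frac{7}{4}} + x^{a}\right)}{\log{\left(x \right)}} \, dx$.

Since $\dfrac{\partial}{\partial a}\,x^{a} = x^{a} \ln x$, the $\ln x$ in the denominator cancels and
$$\frac{dI}{da} = \int_{0}^{1} 7 x^{a} \, dx = 7 \left[\frac{x^{a+1}}{a+1}\right]_0^1 = \frac{7}{a + 1}.$$

Integrating with respect to $a$ gives $I(a) = \log{\left(\frac{16384 \left(a + 1\right)^{7}}{19487171} \right)} + C$.

At $a = \frac{7}{4}$ the integrand is identically $0$, so $I(\frac{7}{4}) = 0$. The closed form gives $0$, hence $C = 0$.

Setting $a = \frac{2}{5}$:
$$I = \log{\left(\frac{13492928512}{1522435234375} \right)}.$$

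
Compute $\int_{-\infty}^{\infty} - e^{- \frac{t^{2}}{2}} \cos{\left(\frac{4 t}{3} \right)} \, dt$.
$- \frac{\sqrt{2} \sqrt{\pi}}{e^{\frac{8}{9}}}$

Treat the cosine frequency as a parameter and define $I(b) = \int_{-\infty}^{\infty} - e^{- \frac{t^{2}}{2}} \cos{\left(b t \right)} \, dt$.

Differentiating under the integral sign,
$$I'(b) = \int_{-\infty}^{\infty} t e^{- \frac{t^{2}}{2}} \sin{\left(b t \right)} \, dt.$$

Integrate $\int_{-\infty}^{\infty} t \sin(b t)\, e^{- \frac{t^{2}}{2}}\, dt$ by parts with $u = \sin(b t)$ and $dv = t\, e^{- \frac{t^{2}}{2}}\, dt$, giving $v = - e^{- \frac{t^{2}}{2}}$. The boundary term vanishes and
$$\int_{-\infty}^{\infty} t \sin(b t)\, e^{- \frac{t^{2}}{2}}\, dt = b \int_{-\infty}^{\infty} \cos(b t)\, e^{- \frac{t^{2}}{2}}\, dt,$$
so $I'(b) = - b\, I(b)$.

This is a separable first-order ODE; solving with the initial condition $I(0) = \int_{-\infty}^{\infty} - e^{- \frac{t^{2}}{2}}\,dt = - \sqrt{2} \sqrt{\pi}$ gives
$$I(b) = - \sqrt{2} \sqrt{\pi} e^{- \frac{b^{2}}{2}}.$$

Setting $b = \frac{4}{3}$:
$$I = - \frac{\sqrt{2} \sqrt{\pi}}{e^{\frac{8}{9}}}.$$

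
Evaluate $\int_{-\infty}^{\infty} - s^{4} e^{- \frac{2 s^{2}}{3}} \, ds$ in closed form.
$- \frac{27 \sqrt{6} \sqrt{\pi}}{32}$

Consider the simpler parametrised integral
$$J(a) = \int_{-\infty}^{\infty} - e^{- a s^{2}} \, ds = - \frac{\sqrt{\pi}}{\sqrt{a}}.$$

Differentiating under the integral sign brings down a factor of $(-s^2)$:
$$\frac{dJ}{da} = \int_{-\infty}^{\infty} s^{2} e^{- a s^{2}} \, ds = \frac{\sqrt{\pi}}{2 a^{\frac{3}{2}}}.$$

Repeating twice in total — each differentiation brings down another $(-s^2)$ — gives
$$\frac{d^{2}J}{da^{2}} = \int_{-\infty}^{\infty} - s^{4} e^{- a s^{2}} \, ds = - \frac{3 \sqrt{\pi}}{4 a^{\frac{5}{2}}},$$
and the integrand here is exactly the target integrand, so $I = - \frac{3 \sqrt{\pi}}{4 a^{\frac{5}{2}}}$.

Setting $a = \frac{2}{3}$:
$$I = - \frac{27 \sqrt{6} \sqrt{\pi}}{32}.$$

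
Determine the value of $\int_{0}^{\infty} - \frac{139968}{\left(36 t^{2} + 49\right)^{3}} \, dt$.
$- \frac{4374 \pi}{16807}$

Begin with the known result
$$J(a) = \int_{0}^{\infty} - \frac{3}{a^{2} + t^{2}} \, dt = - \frac{3 \pi}{2 a}.$$

Differentiating under the integral sign with respect to $a$,
$$\frac{dJ}{da} = \int_{0}^{\infty} \frac{6 a}{\left(a^{2} + t^{2}\right)^{2}} \, dt = \frac{3 \pi}{2 a^{2}},$$
so $\int_{0}^{\infty} - \frac{3}{\left(a^{2} + t^{2}\right)^{2}} \, dt = - \frac{3 \pi}{4 a^{3}}$.

Repeating — each differentiation of $1/(t^2+a^2)^j$ produces $-2ja/(t^2+a^2)^{j+1}$ — and dividing through by $-2ja$ at each step yields, after $2$ differentiations in total,
$$\int_{0}^{\infty} - \frac{3}{\left(a^{2} + t^{2}\right)^{3}} \, dt = - \frac{9 \pi}{16 a^{5}}.$$

Setting $a = \frac{7}{6}$:
$$I = - \frac{4374 \pi}{16807}.$$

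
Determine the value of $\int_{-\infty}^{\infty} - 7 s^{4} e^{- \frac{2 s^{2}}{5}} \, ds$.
$- \frac{525 \sqrt{10} \sqrt{\pi}}{32}$

Consider the simpler parametrised integral
$$J(a) = \int_{-\infty}^{\infty} - 7 e^{- a s^{2}} \, ds = - \frac{7 \sqrt{\pi}}{\sqrt{a}}.$$

Differentiating under the integral sign brings down a factor of $(-s^2)$:
$$\frac{dJ}{da} = \int_{-\infty}^{\infty} 7 s^{2} e^{- a s^{2}} \, ds = \frac{7 \sqrt{\pi}}{2 a^{\frac{3}{2}}}.$$

Repeating twice in total — each differentiation brings down another $(-s^2)$ — gives
$$\frac{d^{2}J}{da^{2}} = \int_{-\infty}^{\infty} - 7 s^{4} e^{- a s^{2}} \, ds = - \frac{21 \sqrt{\pi}}{4 a^{\frac{5}{2}}},$$
and the integrand here is exactly the target integrand, so $I = - \frac{21 \sqrt{\pi}}{4 a^{\frac{5}{2}}}$.

Setting $a = \frac{2}{5}$:
$$I = - \frac{525 \sqrt{10} \sqrt{\pi}}{32}.$$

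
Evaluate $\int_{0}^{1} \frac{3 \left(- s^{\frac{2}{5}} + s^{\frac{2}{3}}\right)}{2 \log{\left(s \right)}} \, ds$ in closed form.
$\log{\left(\frac{125 \sqrt{21}}{441} \right)}$

Introduce a parameter $a$ in the exponent: let $I(a) = \int_{0}^{1} \frac{3 \left(- s^{\frac{2}{5}} + s^{a}\right)}{2 \log{\left(s \right)}} \, ds$.

Since $\dfrac{\partial}{\partial a}\,s^{a} = s^{a} \ln s$, the $\ln s$ in the denominator cancels and
$$\frac{dI}{da} = \int_{0}^{1} \frac{3}{2} s^{a} \, ds = \frac{3}{2} \left[\frac{s^{a+1}}{a+1}\right]_0^1 = \frac{3}{2 \left(a + 1\right)}.$$

Integrating with respect to $a$ gives $I(a) = \log{\left(\frac{5 \sqrt{35} \left(a + 1\right)^{\frac{3}{2}}}{49} \right)} + C$.

At $a = \frac{2}{5}$ the integrand is identically $0$, so $I(\frac{2}{5}) = 0$. The closed form gives $0$, hence $C = 0$.

Setting $a = \frac{2}{3}$:
$$I = \log{\left(\frac{125 \sqrt{21}}{441} \right)}.$$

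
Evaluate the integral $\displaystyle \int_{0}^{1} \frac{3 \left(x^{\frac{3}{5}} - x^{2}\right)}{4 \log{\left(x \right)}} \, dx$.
$- \log{\left(\frac{30^{\frac{3}{4}}}{8} \right)}$

Consider the one-parameter family: let $I(a) = \int_{0}^{1} \frac{3 \left(x^{\frac{3}{5}} - x^{a}\right)}{4 \log{\left(x \right)}} \, dx$.

Since $\dfrac{\partial}{\partial a}\,x^{a} = x^{a} \ln x$, the $\ln x$ in the denominator cancels and
$$\frac{dI}{da} = \int_{0}^{1} - \frac{3}{4} x^{a} \, dx = - \frac{3}{4} \left[\frac{x^{a+1}}{a+1}\right]_0^1 = - \frac{3}{4 a + 4}.$$

Integrating with respect to $a$ gives $I(a) = - \log{\left(\frac{10^{\frac{3}{4}} \left(a + 1\right)^{\frac{3}{4}}}{8} \right)} + C$.

At $a = \frac{3}{5}$ the integrand is identically $0$, so $I(\frac{3}{5}) = 0$. The closed form gives $0$, hence $C = 0$.

Setting $a = 2$:
$$I = - \log{\left(\frac{30^{\frac{3}{4}}}{8} \right)}.$$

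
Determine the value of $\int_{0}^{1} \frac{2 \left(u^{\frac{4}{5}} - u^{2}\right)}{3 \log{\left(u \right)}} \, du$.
$- \frac{\log{\left(75 \right)}}{3} + \log{\left(3 \right)}$

Replace the exponent $2$ by a parameter $a$: let $I(a) = \int_{0}^{1} \frac{2 \left(u^{\frac{4}{5}} - u^{a}\right)}{3 \log{\left(u \right)}} \, du$.

Since $\dfrac{\partial}{\partial a}\,u^{a} = u^{a} \ln u$, the $\ln u$ in the denominator cancels and
$$\frac{dI}{da} = \int_{0}^{1} - \frac{2}{3} u^{a} \, du = - \frac{2}{3} \left[\frac{u^{a+1}}{a+1}\right]_0^1 = - \frac{2}{3 a + 3}.$$

Integrating with respect to $a$ gives $I(a) = - \log{\left(\frac{15^{\frac{2}{3}} \left(a + 1\right)^{\frac{2}{3}}}{9} \right)} + C$.

At $a = \frac{4}{5}$ the integrand is identically $0$, so $I(\frac{4}{5}) = 0$. The closed form gives $0$, hence $C = 0$.

Setting $a = 2$:
$$I = - \frac{\log{\left(75 \right)}}{3} + \log{\left(3 \right)}.$$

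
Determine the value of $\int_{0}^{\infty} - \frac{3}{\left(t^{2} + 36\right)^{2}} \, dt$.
$- \frac{\pi}{288}$

Begin with the known result
$$J(a) = \int_{0}^{\infty} - \frac{3}{a^{2} + t^{2}} \, dt = - \frac{3 \pi}{2 a}.$$

Differentiating under the integral sign with respect to $a$,
$$\frac{dJ}{da} = \int_{0}^{\infty} \frac{6 a}{\left(a^{2} + t^{2}\right)^{2}} \, dt = \frac{3 \pi}{2 a^{2}},$$
so $\int_{0}^{\infty} - \frac{3}{\left(a^{2} + t^{2}\right)^{2}} \, dt = - \frac{3 \pi}{4 a^{3}}$.

Setting $a = 6$:
$$I = - \frac{\pi}{288}.$$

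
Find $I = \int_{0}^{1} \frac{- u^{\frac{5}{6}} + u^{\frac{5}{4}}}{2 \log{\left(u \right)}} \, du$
$\log{\left(\frac{3 \sqrt{66}}{22} \right)}$

Consider the one-parameter family: let $I(a) = \int_{0}^{1} \frac{- u^{\frac{5}{6}} + u^{a}}{2 \log{\left(u \right)}} \, du$.

Since $\dfrac{\partial}{\partial a}\,u^{a} = u^{a} \ln u$, the $\ln u$ in the denominator cancels and
$$\frac{dI}{da} = \int_{0}^{1} \frac{1}{2} u^{a} \, du = \frac{1}{2} \left[\frac{u^{a+1}}{a+1}\right]_0^1 = \frac{1}{2 \left(a + 1\right)}.$$

Integrating with respect to $a$ gives $I(a) = \log{\left(\frac{\sqrt{66} \sqrt{a + 1}}{11} \right)} + C$.

At $a = \frac{5}{6}$ the integrand is identically $0$, so $I(\frac{5}{6}) = 0$. The closed form gives $0$, hence $C = 0$.

Setting $a = \frac{5}{4}$:
$$I = \log{\left(\frac{3 \sqrt{66}}{22} \right)}.$$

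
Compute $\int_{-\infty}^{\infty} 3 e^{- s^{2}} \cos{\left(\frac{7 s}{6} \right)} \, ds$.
$\frac{3 \sqrt{\pi}}{e^{\frac{49}{144}}}$

Let $b$ denote the cosine frequency and define $I(b) = \int_{-\infty}^{\infty} 3 e^{- s^{2}} \cos{\left(b s \right)} \, ds$.

Differentiating under the integral sign,
$$I'(b) = \int_{-\infty}^{\infty} - 3 s e^{- s^{2}} \sin{\left(b s \right)} \, ds.$$

Integrate $\int_{-\infty}^{\infty} s \sin(b s)\, e^{- s^{2}}\, ds$ by parts with $u = \sin(b s)$ and $dv = s\, e^{- s^{2}}\, ds$, giving $v = - \frac{e^{- s^{2}}}{2}$. The boundary term vanishes and
$$\int_{-\infty}^{\infty} s \sin(b s)\, e^{- s^{2}}\, ds = \frac{b}{2} \int_{-\infty}^{\infty} \cos(b s)\, e^{- s^{2}}\, ds,$$
so $I'(b) = - \frac{b}{2}\, I(b)$.

This is a separable first-order ODE; solving with the initial condition $I(0) = \int_{-\infty}^{\infty} 3 e^{- s^{2}}\,ds = 3 \sqrt{\pi}$ gives
$$I(b) = 3 \sqrt{\pi} e^{- \frac{b^{2}}{4}}.$$

Setting $b = \frac{7}{6}$:
$$I = \frac{3 \sqrt{\pi}}{e^{\frac{49}{144}}}.$$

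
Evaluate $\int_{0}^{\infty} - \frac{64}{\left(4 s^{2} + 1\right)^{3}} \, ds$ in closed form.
$- 6 \pi$

Recall the elementary integral
$$J(a) = \int_{0}^{\infty} - \frac{1}{a^{2} + s^{2}} \, ds = - \frac{\pi}{2 a}.$$

Differentiating under the integral sign with respect to $a$,
$$\frac{dJ}{da} = \int_{0}^{\infty} \frac{2 a}{\left(a^{2} + s^{2}\right)^{2}} \, ds = \frac{\pi}{2 a^{2}},$$
so $\int_{0}^{\infty} - \frac{1}{\left(a^{2} + s^{2}\right)^{2}} \, ds = - \frac{\pi}{4 a^{3}}$.

Repeating — each differentiation of $1/(s^2+a^2)^j$ produces $-2ja/(s^2+a^2)^{j+1}$ — and dividing through by $-2ja$ at each step yields, after $2$ differentiations in total,
$$\int_{0}^{\infty} - \frac{1}{\left(a^{2} + s^{2}\right)^{3}} \, ds = - \frac{3 \pi}{16 a^{5}}.$$

Setting $a = \frac{1}{2}$:
$$I = - 6 \pi.$$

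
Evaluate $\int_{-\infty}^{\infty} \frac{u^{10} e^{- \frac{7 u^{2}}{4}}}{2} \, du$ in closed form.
$\frac{4320 \sqrt{7} \sqrt{\pi}}{16807}$

Start from the elementary integral
$$J(a) = \int_{-\infty}^{\infty} \frac{e^{- a u^{2}}}{2} \, du = \frac{\sqrt{\pi}}{2 \sqrt{a}}.$$

Differentiating under the integral sign brings down a factor of $(-u^2)$:
$$\frac{dJ}{da} = \int_{-\infty}^{\infty} - \frac{u^{2} e^{- a u^{2}}}{2} \, du = - \frac{\sqrt{\pi}}{4 a^{\frac{3}{2}}}.$$

Repeating $5$ times in total — each differentiation brings down another $(-u^2)$ — gives
$$\frac{d^{5}J}{da^{5}} = \int_{-\infty}^{\infty} - \frac{u^{10} e^{- a u^{2}}}{2} \, du = - \frac{945 \sqrt{\pi}}{64 a^{\frac{11}{2}}},$$
and the integrand here is $(-1)^{5}$ times the target integrand, so $I = (-1)^{5}\,\frac{d^{5}J}{da^{5}} = \frac{945 \sqrt{\pi}}{64 a^{\frac{11}{2}}}$.

Setting $a = \frac{7}{4}$:
$$I = \frac{4320 \sqrt{7} \sqrt{\pi}}{16807}.$$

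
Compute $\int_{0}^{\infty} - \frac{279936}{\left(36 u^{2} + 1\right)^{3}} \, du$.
$- 8748 \pi$

Begin with the known result
$$J(a) = \int_{0}^{\infty} - \frac{6}{a^{2} + u^{2}} \, du = - \frac{3 \pi}{a}.$$

Differentiating under the integral sign with respect to $a$,
$$\frac{dJ}{da} = \int_{0}^{\infty} \frac{12 a}{\left(a^{2} + u^{2}\right)^{2}} \, du = \frac{3 \pi}{a^{2}},$$
so $\int_{0}^{\infty} - \frac{6}{\left(a^{2} + u^{2}\right)^{2}} \, du = - \frac{3 \pi}{2 a^{3}}$.

Repeating — each differentiation of $1/(u^2+a^2)^j$ produces $-2ja/(u^2+a^2)^{j+1}$ — and dividing through by $-2ja$ at each step yields, after $2$ differentiations in total,
$$\int_{0}^{\infty} - \frac{6}{\left(a^{2} + u^{2}\right)^{3}} \, du = - \frac{9 \pi}{8 a^{5}}.$$

Setting $a = \frac{1}{6}$:
$$I = - 8748 \pi.$$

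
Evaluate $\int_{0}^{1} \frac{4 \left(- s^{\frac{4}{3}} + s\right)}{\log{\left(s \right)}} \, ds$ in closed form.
$\log{\left(\frac{1296}{2401} \right)}$

Consider the one-parameter family: let $I(a) = \int_{0}^{1} \frac{4 \left(- s^{\frac{4}{3}} + s^{a}\right)}{\log{\left(s \right)}} \, ds$.

Since $\dfrac{\partial}{\partial a}\,s^{a} = s^{a} \ln s$, the $\ln s$ in the denominator cancels and
$$\frac{dI}{da} = \int_{0}^{1} 4 s^{a} \, ds = 4 \left[\frac{s^{a+1}}{a+1}\right]_0^1 = \frac{4}{a + 1}.$$

Integrating with respect to $a$ gives $I(a) = \log{\left(\frac{81 \left(a + 1\right)^{4}}{2401} \right)} + C$.

At $a = \frac{4}{3}$ the integrand is identically $0$, so $I(\frac{4}{3}) = 0$. The closed form gives $0$, hence $C = 0$.

Setting $a = 1$:
$$I = \log{\left(\frac{1296}{2401} \right)}.$$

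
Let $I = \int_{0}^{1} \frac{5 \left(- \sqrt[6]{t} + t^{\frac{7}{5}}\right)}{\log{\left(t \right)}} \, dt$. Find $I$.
$- \log{\left(\frac{52521875}{1934917632} \right)}$

Consider the one-parameter family: let $I(a) = \int_{0}^{1} \frac{5 \left(t^{\frac{7}{5}} - t^{a}\right)}{\log{\left(t \right)}} \, dt$.

Since $\dfrac{\partial}{\partial a}\,t^{a} = t^{a} \ln t$, the $\ln t$ in the denominator cancels and
$$\frac{dI}{da} = \int_{0}^{1} -5 t^{a} \, dt = -5 \left[\frac{t^{a+1}}{a+1}\right]_0^1 = - \frac{5}{a + 1}.$$

Integrating with respect to $a$ gives $I(a) = - \log{\left(\frac{3125 \left(a + 1\right)^{5}}{248832} \right)} + C$.

At $a = \frac{7}{5}$ the integrand is identically $0$, so $I(\frac{7}{5}) = 0$. The closed form gives $0$, hence $C = 0$.

Setting $a = \frac{1}{6}$:
$$I = - \log{\left(\frac{52521875}{1934917632} \right)}.$$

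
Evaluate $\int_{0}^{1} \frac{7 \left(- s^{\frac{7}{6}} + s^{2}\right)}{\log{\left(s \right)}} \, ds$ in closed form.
$\log{\left(\frac{612220032}{62748517} \right)}$

Replace the exponent $\frac{7}{6}$ by a parameter $a$: let $I(a) = \int_{0}^{1} \frac{7 \left(s^{2} - s^{a}\right)}{\log{\left(s \right)}} \, ds$.

Since $\dfrac{\partial}{\partial a}\,s^{a} = s^{a} \ln s$, the $\ln s$ in the denominator cancels and
$$\frac{dI}{da} = \int_{0}^{1} -7 s^{a} \, ds = -7 \left[\frac{s^{a+1}}{a+1}\right]_0^1 = - \frac{7}{a + 1}.$$

Integrating with respect to $a$ gives $I(a) = \log{\left(\frac{2187}{\left(a + 1\right)^{7}} \right)} + C$.

At $a = 2$ the integrand is identically $0$, so $I(2) = 0$. The closed form gives $0$, hence $C = 0$.

Setting $a = \frac{7}{6}$:
$$I = \log{\left(\frac{612220032}{62748517} \right)}.$$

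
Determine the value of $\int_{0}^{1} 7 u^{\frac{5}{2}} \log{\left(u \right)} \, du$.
$- \frac{4}{7}$

Consider the simpler parametrised integral
$$J(a) = \int_{0}^{1} 7 u^{a} \, du = \frac{7}{a + 1}.$$

Differentiating under the integral sign brings down a factor of $\ln u$:
$$\frac{dJ}{da} = \int_{0}^{1} 7 u^{a} \log{\left(u \right)} \, du = - \frac{7}{\left(a + 1\right)^{2}}.$$

The integral on the left is $I$, so $I = - \frac{7}{\left(a + 1\right)^{2}}$.

Setting $a = \frac{5}{2}$:
$$I = - \frac{4}{7}.$$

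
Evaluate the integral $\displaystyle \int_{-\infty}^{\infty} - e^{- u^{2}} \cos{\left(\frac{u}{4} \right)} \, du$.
$- \frac{\sqrt{\pi}}{e^{\frac{1}{64}}}$

Treat the cosine frequency as a parameter and define $I(b) = \int_{-\infty}^{\infty} - e^{- u^{2}} \cos{\left(b u \right)} \, du$.

Differentiating under the integral sign,
$$I'(b) = \int_{-\infty}^{\infty} u e^{- u^{2}} \sin{\left(b u \right)} \, du.$$

Integrate $\int_{-\infty}^{\infty} u \sin(b u)\, e^{- u^{2}}\, du$ by parts with $w = \sin(b u)$ and $dv = u\, e^{- u^{2}}\, du$, giving $v = - \frac{e^{- u^{2}}}{2}$. The boundary term vanishes and
$$\int_{-\infty}^{\infty} u \sin(b u)\, e^{- u^{2}}\, du = \frac{b}{2} \int_{-\infty}^{\infty} \cos(b u)\, e^{- u^{2}}\, du,$$
so $I'(b) = - \frac{b}{2}\, I(b)$.

This is a separable first-order ODE; solving with the initial condition $I(0) = \int_{-\infty}^{\infty} - e^{- u^{2}}\,du = - \sqrt{\pi}$ gives
$$I(b) = - \sqrt{\pi} e^{- \frac{b^{2}}{4}}.$$

Setting $b = \frac{1}{4}$:
$$I = - \frac{\sqrt{\pi}}{e^{\frac{1}{64}}}.$$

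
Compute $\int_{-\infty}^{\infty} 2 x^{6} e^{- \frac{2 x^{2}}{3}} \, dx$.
$\frac{405 \sqrt{6} \sqrt{\pi}}{64}$

Consider the simpler parametrised integral
$$J(a) = \int_{-\infty}^{\infty} 2 e^{- a x^{2}} \, dx = \frac{2 \sqrt{\pi}}{\sqrt{a}}.$$

Differentiating under the integral sign brings down a factor of $(-x^2)$:
$$\frac{dJ}{da} = \int_{-\infty}^{\infty} - 2 x^{2} e^{- a x^{2}} \, dx = - \frac{\sqrt{\pi}}{a^{\frac{3}{2}}}.$$

Repeating $3$ times in total — each differentiation brings down another $(-x^2)$ — gives
$$\frac{d^{3}J}{da^{3}} = \int_{-\infty}^{\infty} - 2 x^{6} e^{- a x^{2}} \, dx = - \frac{15 \sqrt{\pi}}{4 a^{\frac{7}{2}}},$$
and the integrand here is $(-1)^{3}$ times the target integrand, so $I = (-1)^{3}\,\frac{d^{3}J}{da^{3}} = \frac{15 \sqrt{\pi}}{4 a^{\frac{7}{2}}}$.

Setting $a = \frac{2}{3}$:
$$I = \frac{405 \sqrt{6} \sqrt{\pi}}{64}.$$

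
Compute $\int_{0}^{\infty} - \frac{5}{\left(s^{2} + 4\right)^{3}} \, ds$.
$- \frac{15 \pi}{512}$

Begin with the known result
$$J(a) = \int_{0}^{\infty} - \frac{5}{a^{2} + s^{2}} \, ds = - \frac{5 \pi}{2 a}.$$

Differentiating under the integral sign with respect to $a$,
$$\frac{dJ}{da} = \int_{0}^{\infty} \frac{10 a}{\left(a^{2} + s^{2}\right)^{2}} \, ds = \frac{5 \pi}{2 a^{2}},$$
so $\int_{0}^{\infty} - \frac{5}{\left(a^{2} + s^{2}\right)^{2}} \, ds = - \frac{5 \pi}{4 a^{3}}$.

Repeating — each differentiation of $1/(s^2+a^2)^j$ produces $-2ja/(s^2+a^2)^{j+1}$ — and dividing through by $-2ja$ at each step yields, after $2$ differentiations in total,
$$\int_{0}^{\infty} - \frac{5}{\left(a^{2} + s^{2}\right)^{3}} \, ds = - \frac{15 \pi}{16 a^{5}}.$$

Setting $a = 2$:
$$I = - \frac{15 \pi}{512}.$$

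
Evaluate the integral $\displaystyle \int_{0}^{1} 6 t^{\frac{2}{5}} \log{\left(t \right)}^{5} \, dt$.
$- \frac{11250000}{117649}$

Begin with the known integral
$$J(a) = \int_{0}^{1} 6 t^{a} \, dt = \frac{6}{a + 1}.$$

Differentiating under the integral sign brings down a factor of $\ln t$:
$$\frac{dJ}{da} = \int_{0}^{1} 6 t^{a} \log{\left(t \right)} \, dt = - \frac{6}{\left(a + 1\right)^{2}}.$$

Repeating $5$ times in total — each differentiation brings down another $\ln t$ — gives
$$\frac{d^{5}J}{da^{5}} = \int_{0}^{1} 6 t^{a} \log{\left(t \right)}^{5} \, dt = - \frac{720}{\left(a + 1\right)^{6}},$$
and the integrand here is exactly the target integrand, so $I = - \frac{720}{\left(a + 1\right)^{6}}$.

Setting $a = \frac{2}{5}$:
$$I = - \frac{11250000}{117649}.$$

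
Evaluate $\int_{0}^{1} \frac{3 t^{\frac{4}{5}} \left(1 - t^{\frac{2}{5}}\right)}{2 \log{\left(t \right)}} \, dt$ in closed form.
$\log{\left(\frac{27 \sqrt{11}}{121} \right)}$

Introduce a parameter $a$ in the exponent: let $I(a) = \int_{0}^{1} \frac{3 \left(- t^{\frac{6}{5}} + t^{a}\right)}{2 \log{\left(t \right)}} \, dt$.

Since $\dfrac{\partial}{\partial a}\,t^{a} = t^{a} \ln t$, the $\ln t$ in the denominator cancels and
$$\frac{dI}{da} = \int_{0}^{1} \frac{3}{2} t^{a} \, dt = \frac{3}{2} \left[\frac{t^{a+1}}{a+1}\right]_0^1 = \frac{3}{2 \left(a + 1\right)}.$$

Integrating with respect to $a$ gives $I(a) = \log{\left(\frac{5 \sqrt{55} \left(a + 1\right)^{\frac{3}{2}}}{121} \right)} + C$.

At $a = \frac{6}{5}$ the integrand is identically $0$, so $I(\frac{6}{5}) = 0$. The closed form gives $0$, hence $C = 0$.

Setting $a = \frac{4}{5}$:
$$I = \log{\left(\frac{27 \sqrt{11}}{121} \right)}.$$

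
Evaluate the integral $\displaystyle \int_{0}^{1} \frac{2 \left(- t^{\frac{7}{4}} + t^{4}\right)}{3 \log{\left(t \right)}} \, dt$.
$\log{\left(\frac{2 \sqrt[3]{550}}{11} \right)}$

Replace the exponent $\frac{7}{4}$ by a parameter $a$: let $I(a) = \int_{0}^{1} \frac{2 \left(t^{4} - t^{a}\right)}{3 \log{\left(t \right)}} \, dt$.

Since $\dfrac{\partial}{\partial a}\,t^{a} = t^{a} \ln t$, the $\ln t$ in the denominator cancels and
$$\frac{dI}{da} = \int_{0}^{1} - \frac{2}{3} t^{a} \, dt = - \frac{2}{3} \left[\frac{t^{a+1}}{a+1}\right]_0^1 = - \frac{2}{3 a + 3}.$$

Integrating with respect to $a$ gives $I(a) = - \frac{2 \log{\left(a + 1 \right)}}{3} + \frac{2 \log{\left(5 \right)}}{3} + C$.

At $a = 4$ the integrand is identically $0$, so $I(4) = 0$. The closed form gives $0$, hence $C = 0$.

Setting $a = \frac{7}{4}$:
$$I = \log{\left(\frac{2 \sqrt[3]{550}}{11} \right)}.$$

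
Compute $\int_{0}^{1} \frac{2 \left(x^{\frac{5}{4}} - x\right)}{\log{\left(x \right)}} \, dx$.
$- \log{\left(\frac{64}{81} \right)}$

Introduce a parameter $a$ in the exponent: let $I(a) = \int_{0}^{1} \frac{2 \left(x^{\frac{5}{4}} - x^{a}\right)}{\log{\left(x \right)}} \, dx$.

Since $\dfrac{\partial}{\partial a}\,x^{a} = x^{a} \ln x$, the $\ln x$ in the denominator cancels and
$$\frac{dI}{da} = \int_{0}^{1} -2 x^{a} \, dx = -2 \left[\frac{x^{a+1}}{a+1}\right]_0^1 = - \frac{2}{a + 1}.$$

Integrating with respect to $a$ gives $I(a) = - \log{\left(\frac{16 \left(a + 1\right)^{2}}{81} \right)} + C$.

At $a = \frac{5}{4}$ the integrand is identically $0$, so $I(\frac{5}{4}) = 0$. The closed form gives $0$, hence $C = 0$.

Setting $a = 1$:
$$I = - \log{\left(\frac{64}{81} \right)}.$$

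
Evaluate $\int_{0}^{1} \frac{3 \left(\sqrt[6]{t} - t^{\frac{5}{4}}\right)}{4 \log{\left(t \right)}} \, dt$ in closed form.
$\log{\left(\frac{42^{\frac{3}{4}}}{27} \right)}$

Introduce a parameter $a$ in the exponent: let $I(a) = \int_{0}^{1} \frac{3 \left(\sqrt[6]{t} - t^{a}\right)}{4 \log{\left(t \right)}} \, dt$.

Since $\dfrac{\partial}{\partial a}\,t^{a} = t^{a} \ln t$, the $\ln t$ in the denominator cancels and
$$\frac{dI}{da} = \int_{0}^{1} - \frac{3}{4} t^{a} \, dt = - \frac{3}{4} \left[\frac{t^{a+1}}{a+1}\right]_0^1 = - \frac{3}{4 a + 4}.$$

Integrating with respect to $a$ gives $I(a) = - \frac{3 \log{\left(a + 1 \right)}}{4} - \frac{3 \log{\left(6 \right)}}{4} + \frac{3 \log{\left(7 \right)}}{4} + C$.

At $a = \frac{1}{6}$ the integrand is identically $0$, so $I(\frac{1}{6}) = 0$. The closed form gives $0$, hence $C = 0$.

Setting $a = \frac{5}{4}$:
$$I = \log{\left(\frac{42^{\frac{3}{4}}}{27} \right)}.$$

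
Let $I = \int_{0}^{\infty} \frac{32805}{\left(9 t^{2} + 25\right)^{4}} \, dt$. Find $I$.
$\frac{2187 \pi}{100000}$

Begin with the known result
$$J(a) = \int_{0}^{\infty} \frac{5}{a^{2} + t^{2}} \, dt = \frac{5 \pi}{2 a}.$$

Differentiating under the integral sign with respect to $a$,
$$\frac{dJ}{da} = \int_{0}^{\infty} - \frac{10 a}{\left(a^{2} + t^{2}\right)^{2}} \, dt = - \frac{5 \pi}{2 a^{2}},$$
so $\int_{0}^{\infty} \frac{5}{\left(a^{2} + t^{2}\right)^{2}} \, dt = \frac{5 \pi}{4 a^{3}}$.

Repeating — each differentiation of $1/(t^2+a^2)^j$ produces $-2ja/(t^2+a^2)^{j+1}$ — and dividing through by $-2ja$ at each step yields, after $3$ differentiations in total,
$$\int_{0}^{\infty} \frac{5}{\left(a^{2} + t^{2}\right)^{4}} \, dt = \frac{25 \pi}{32 a^{7}}.$$

Setting $a = \frac{5}{3}$:
$$I = \frac{2187 \pi}{100000}.$$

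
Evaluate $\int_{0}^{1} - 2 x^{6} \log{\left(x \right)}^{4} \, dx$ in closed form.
$- \frac{48}{16807}$

Begin with the known integral
$$J(a) = \int_{0}^{1} - 2 x^{a} \, dx = - \frac{2}{a + 1}.$$

Differentiating under the integral sign brings down a factor of $\ln x$:
$$\frac{dJ}{da} = \int_{0}^{1} - 2 x^{a} \log{\left(x \right)} \, dx = \frac{2}{\left(a + 1\right)^{2}}.$$

Repeating $4$ times in total — each differentiation brings down another $\ln x$ — gives
$$\frac{d^{4}J}{da^{4}} = \int_{0}^{1} - 2 x^{a} \log{\left(x \right)}^{4} \, dx = - \frac{48}{\left(a + 1\right)^{5}},$$
and the integrand here is exactly the target integrand, so $I = - \frac{48}{\left(a + 1\right)^{5}}$.

Setting $a = 6$:
$$I = - \frac{48}{16807}.$$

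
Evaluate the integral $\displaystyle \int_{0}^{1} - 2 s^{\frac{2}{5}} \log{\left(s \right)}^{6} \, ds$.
$- \frac{112500000}{823543}$

Start from the elementary integral
$$J(a) = \int_{0}^{1} - 2 s^{a} \, ds = - \frac{2}{a + 1}.$$

Differentiating under the integral sign brings down a factor of $\ln s$:
$$\frac{dJ}{da} = \int_{0}^{1} - 2 s^{a} \log{\left(s \right)} \, ds = \frac{2}{\left(a + 1\right)^{2}}.$$

Repeating $6$ times in total — each differentiation brings down another $\ln s$ — gives
$$\frac{d^{6}J}{da^{6}} = \int_{0}^{1} - 2 s^{a} \log{\left(s \right)}^{6} \, ds = - \frac{1440}{\left(a + 1\right)^{7}},$$
and the integrand here is exactly the target integrand, so $I = - \frac{1440}{\left(a + 1\right)^{7}}$.

Setting $a = \frac{2}{5}$:
$$I = - \frac{112500000}{823543}.$$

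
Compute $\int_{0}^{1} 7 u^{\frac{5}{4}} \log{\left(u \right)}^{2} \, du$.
$\frac{896}{729}$

Start from the elementary integral
$$J(a) = \int_{0}^{1} 7 u^{a} \, du = \frac{7}{a + 1}.$$

Differentiating under the integral sign brings down a factor of $\ln u$:
$$\frac{dJ}{da} = \int_{0}^{1} 7 u^{a} \log{\left(u \right)} \, du = - \frac{7}{\left(a + 1\right)^{2}}.$$

Repeating twice in total — each differentiation brings down another $\ln u$ — gives
$$\frac{d^{2}J}{da^{2}} = \int_{0}^{1} 7 u^{a} \log{\left(u \right)}^{2} \, du = \frac{14}{\left(a + 1\right)^{3}},$$
and the integrand here is exactly the target integrand, so $I = \frac{14}{\left(a + 1\right)^{3}}$.

Setting $a = \frac{5}{4}$:
$$I = \frac{896}{729}.$$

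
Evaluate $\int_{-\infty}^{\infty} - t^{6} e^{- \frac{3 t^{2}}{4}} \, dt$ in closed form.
$- \frac{80 \sqrt{3} \sqrt{\pi}}{27}$

Start from the elementary integral
$$J(a) = \int_{-\infty}^{\infty} - e^{- a t^{2}} \, dt = - \frac{\sqrt{\pi}}{\sqrt{a}}.$$

Differentiating under the integral sign brings down a factor of $(-t^2)$:
$$\frac{dJ}{da} = \int_{-\infty}^{\infty} t^{2} e^{- a t^{2}} \, dt = \frac{\sqrt{\pi}}{2 a^{\frac{3}{2}}}.$$

Repeating $3$ times in total — each differentiation brings down another $(-t^2)$ — gives
$$\frac{d^{3}J}{da^{3}} = \int_{-\infty}^{\infty} t^{6} e^{- a t^{2}} \, dt = \frac{15 \sqrt{\pi}}{8 a^{\frac{7}{2}}},$$
and the integrand here is $(-1)^{3}$ times the target integrand, so $I = (-1)^{3}\,\frac{d^{3}J}{da^{3}} = - \frac{15 \sqrt{\pi}}{8 a^{\frac{7}{2}}}$.

Setting $a = \frac{3}{4}$:
$$I = - \frac{80 \sqrt{3} \sqrt{\pi}}{27}.$$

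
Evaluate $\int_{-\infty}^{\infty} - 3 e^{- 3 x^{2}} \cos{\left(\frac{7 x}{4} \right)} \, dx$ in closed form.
$- \frac{\sqrt{3} \sqrt{\pi}}{e^{\frac{49}{192}}}$

Define $I(b) = \int_{-\infty}^{\infty} - 3 e^{- 3 x^{2}} \cos{\left(b x \right)} \, dx$.

Differentiating under the integral sign,
$$I'(b) = \int_{-\infty}^{\infty} 3 x e^{- 3 x^{2}} \sin{\left(b x \right)} \, dx.$$

Integrate $\int_{-\infty}^{\infty} x \sin(b x)\, e^{- 3 x^{2}}\, dx$ by parts with $u = \sin(b x)$ and $dv = x\, e^{- 3 x^{2}}\, dx$, giving $v = - \frac{e^{- 3 x^{2}}}{6}$. The boundary term vanishes and
$$\int_{-\infty}^{\infty} x \sin(b x)\, e^{- 3 x^{2}}\, dx = \frac{b}{6} \int_{-\infty}^{\infty} \cos(b x)\, e^{- 3 x^{2}}\, dx,$$
so $I'(b) = - \frac{b}{6}\, I(b)$.

This is a separable first-order ODE; solving with the initial condition $I(0) = \int_{-\infty}^{\infty} - 3 e^{- 3 x^{2}}\,dx = - \sqrt{3} \sqrt{\pi}$ gives
$$I(b) = - \sqrt{3} \sqrt{\pi} e^{- \frac{b^{2}}{12}}.$$

Setting $b = \frac{7}{4}$:
$$I = - \frac{\sqrt{3} \sqrt{\pi}}{e^{\frac{49}{192}}}.$$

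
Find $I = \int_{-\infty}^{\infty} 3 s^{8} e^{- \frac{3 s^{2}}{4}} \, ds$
$\frac{1120 \sqrt{3} \sqrt{\pi}}{27}$

Consider the simpler parametrised integral
$$J(a) = \int_{-\infty}^{\infty} 3 e^{- a s^{2}} \, ds = \frac{3 \sqrt{\pi}}{\sqrt{a}}.$$

Differentiating under the integral sign brings down a factor of $(-s^2)$:
$$\frac{dJ}{da} = \int_{-\infty}^{\infty} - 3 s^{2} e^{- a s^{2}} \, ds = - \frac{3 \sqrt{\pi}}{2 a^{\frac{3}{2}}}.$$

Repeating $4$ times in total — each differentiation brings down another $(-s^2)$ — gives
$$\frac{d^{4}J}{da^{4}} = \int_{-\infty}^{\infty} 3 s^{8} e^{- a s^{2}} \, ds = \frac{315 \sqrt{\pi}}{16 a^{\frac{9}{2}}},$$
and the integrand here is exactly the target integrand, so $I = \frac{315 \sqrt{\pi}}{16 a^{\frac{9}{2}}}$.

Setting $a = \frac{3}{4}$:
$$I = \frac{1120 \sqrt{3} \sqrt{\pi}}{27}.$$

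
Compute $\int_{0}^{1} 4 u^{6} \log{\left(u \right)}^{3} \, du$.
$- \frac{24}{2401}$

Consider the simpler parametrised integral
$$J(a) = \int_{0}^{1} 4 u^{a} \, du = \frac{4}{a + 1}.$$

Differentiating under the integral sign brings down a factor of $\ln u$:
$$\frac{dJ}{da} = \int_{0}^{1} 4 u^{a} \log{\left(u \right)} \, du = - \frac{4}{\left(a + 1\right)^{2}}.$$

Repeating $3$ times in total — each differentiation brings down another $\ln u$ — gives
$$\frac{d^{3}J}{da^{3}} = \int_{0}^{1} 4 u^{a} \log{\left(u \right)}^{3} \, du = - \frac{24}{\left(a + 1\right)^{4}},$$
and the integrand here is exactly the target integrand, so $I = - \frac{24}{\left(a + 1\right)^{4}}$.

Setting $a = 6$:
$$I = - \frac{24}{2401}.$$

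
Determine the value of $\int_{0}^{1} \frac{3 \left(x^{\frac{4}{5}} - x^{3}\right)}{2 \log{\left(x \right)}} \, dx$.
$\log{\left(\frac{27 \sqrt{5}}{200} \right)}$

Consider the one-parameter family: let $I(a) = \int_{0}^{1} \frac{3 \left(- x^{3} + x^{a}\right)}{2 \log{\left(x \right)}} \, dx$.

Since $\dfrac{\partial}{\partial a}\,x^{a} = x^{a} \ln x$, the $\ln x$ in the denominator cancels and
$$\frac{dI}{da} = \int_{0}^{1} \frac{3}{2} x^{a} \, dx = \frac{3}{2} \left[\frac{x^{a+1}}{a+1}\right]_0^1 = \frac{3}{2 \left(a + 1\right)}.$$

Integrating with respect to $a$ gives $I(a) = \log{\left(\frac{\left(a + 1\right)^{\frac{3}{2}}}{8} \right)} + C$.

At $a = 3$ the integrand is identically $0$, so $I(3) = 0$. The closed form gives $0$, hence $C = 0$.

Setting $a = \frac{4}{5}$:
$$I = \log{\left(\frac{27 \sqrt{5}}{200} \right)}.$$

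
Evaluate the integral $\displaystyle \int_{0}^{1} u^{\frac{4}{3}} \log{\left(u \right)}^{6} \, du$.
$\frac{1574640}{823543}$

Consider the simpler parametrised integral
$$J(a) = \int_{0}^{1} u^{a} \, du = \frac{1}{a + 1}.$$

Differentiating under the integral sign brings down a factor of $\ln u$:
$$\frac{dJ}{da} = \int_{0}^{1} u^{a} \log{\left(u \right)} \, du = - \frac{1}{\left(a + 1\right)^{2}}.$$

Repeating $6$ times in total — each differentiation brings down another $\ln u$ — gives
$$\frac{d^{6}J}{da^{6}} = \int_{0}^{1} u^{a} \log{\left(u \right)}^{6} \, du = \frac{720}{\left(a + 1\right)^{7}},$$
and the integrand here is exactly the target integrand, so $I = \frac{720}{\left(a + 1\right)^{7}}$.

Setting $a = \frac{4}{3}$:
$$I = \frac{1574640}{823543}.$$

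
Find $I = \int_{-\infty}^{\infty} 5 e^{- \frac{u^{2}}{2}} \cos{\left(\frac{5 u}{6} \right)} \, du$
$\frac{5 \sqrt{2} \sqrt{\pi}}{e^{\frac{25}{72}}}$

Let $b$ denote the cosine frequency and define $I(b) = \int_{-\infty}^{\infty} 5 e^{- \frac{u^{2}}{2}} \cos{\left(b u \right)} \, du$.

Differentiating under the integral sign,
$$I'(b) = \int_{-\infty}^{\infty} - 5 u e^{- \frac{u^{2}}{2}} \sin{\left(b u \right)} \, du.$$

Integrate $\int_{-\infty}^{\infty} u \sin(b u)\, e^{- \frac{u^{2}}{2}}\, du$ by parts with $w = \sin(b u)$ and $dv = u\, e^{- \frac{u^{2}}{2}}\, du$, giving $v = - e^{- \frac{u^{2}}{2}}$. The boundary term vanishes and
$$\int_{-\infty}^{\infty} u \sin(b u)\, e^{- \frac{u^{2}}{2}}\, du = b \int_{-\infty}^{\infty} \cos(b u)\, e^{- \frac{u^{2}}{2}}\, du,$$
so $I'(b) = - b\, I(b)$.

This is a separable first-order ODE; solving with the initial condition $I(0) = \int_{-\infty}^{\infty} 5 e^{- \frac{u^{2}}{2}}\,du = 5 \sqrt{2} \sqrt{\pi}$ gives
$$I(b) = 5 \sqrt{2} \sqrt{\pi} e^{- \frac{b^{2}}{2}}.$$

Setting $b = \frac{5}{6}$:
$$I = \frac{5 \sqrt{2} \sqrt{\pi}}{e^{\frac{25}{72}}}.$$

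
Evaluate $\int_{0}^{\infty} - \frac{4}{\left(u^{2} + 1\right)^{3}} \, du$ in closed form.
$- \frac{3 \pi}{4}$

Start from the standard arctangent integral
$$J(a) = \int_{0}^{\infty} - \frac{4}{a^{2} + u^{2}} \, du = - \frac{2 \pi}{a}.$$

Differentiating under the integral sign with respect to $a$,
$$\frac{dJ}{da} = \int_{0}^{\infty} \frac{8 a}{\left(a^{2} + u^{2}\right)^{2}} \, du = \frac{2 \pi}{a^{2}},$$
so $\int_{0}^{\infty} - \frac{4}{\left(a^{2} + u^{2}\right)^{2}} \, du = - \frac{\pi}{a^{3}}$.

Repeating — each differentiation of $1/(u^2+a^2)^j$ produces $-2ja/(u^2+a^2)^{j+1}$ — and dividing through by $-2ja$ at each step yields, after $2$ differentiations in total,
$$\int_{0}^{\infty} - \frac{4}{\left(a^{2} + u^{2}\right)^{3}} \, du = - \frac{3 \pi}{4 a^{5}}.$$

Setting $a = 1$:
$$I = - \frac{3 \pi}{4}.$$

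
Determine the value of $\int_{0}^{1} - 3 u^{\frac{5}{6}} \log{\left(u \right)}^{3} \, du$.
$\frac{23328}{14641}$

Begin with the known integral
$$J(a) = \int_{0}^{1} - 3 u^{a} \, du = - \frac{3}{a + 1}.$$

Differentiating under the integral sign brings down a factor of $\ln u$:
$$\frac{dJ}{da} = \int_{0}^{1} - 3 u^{a} \log{\left(u \right)} \, du = \frac{3}{\left(a + 1\right)^{2}}.$$

Repeating $3$ times in total — each differentiation brings down another $\ln u$ — gives
$$\frac{d^{3}J}{da^{3}} = \int_{0}^{1} - 3 u^{a} \log{\left(u \right)}^{3} \, du = \frac{18}{\left(a + 1\right)^{4}},$$
and the integrand here is exactly the target integrand, so $I = \frac{18}{\left(a + 1\right)^{4}}$.

Setting $a = \frac{5}{6}$:
$$I = \frac{23328}{14641}.$$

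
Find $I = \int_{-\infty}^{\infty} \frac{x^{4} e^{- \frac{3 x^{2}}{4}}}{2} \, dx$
$\frac{4 \sqrt{3} \sqrt{\pi}}{9}$

Consider the simpler parametrised integral
$$J(a) = \int_{-\infty}^{\infty} \frac{e^{- a x^{2}}}{2} \, dx = \frac{\sqrt{\pi}}{2 \sqrt{a}}.$$

Differentiating under the integral sign brings down a factor of $(-x^2)$:
$$\frac{dJ}{da} = \int_{-\infty}^{\infty} - \frac{x^{2} e^{- a x^{2}}}{2} \, dx = - \frac{\sqrt{\pi}}{4 a^{\frac{3}{2}}}.$$

Repeating twice in total — each differentiation brings down another $(-x^2)$ — gives
$$\frac{d^{2}J}{da^{2}} = \int_{-\infty}^{\infty} \frac{x^{4} e^{- a x^{2}}}{2} \, dx = \frac{3 \sqrt{\pi}}{8 a^{\frac{5}{2}}},$$
and the integrand here is exactly the target integrand, so $I = \frac{3 \sqrt{\pi}}{8 a^{\frac{5}{2}}}$.

Setting $a = \frac{3}{4}$:
$$I = \frac{4 \sqrt{3} \sqrt{\pi}}{9}.$$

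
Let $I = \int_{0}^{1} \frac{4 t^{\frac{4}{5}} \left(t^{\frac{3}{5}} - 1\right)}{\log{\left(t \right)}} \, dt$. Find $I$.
$- \log{\left(\frac{81}{256} \right)}$

Consider the one-parameter family: let $I(a) = \int_{0}^{1} \frac{4 \left(t^{\frac{7}{5}} - t^{a}\right)}{\log{\left(t \right)}} \, dt$.

Since $\dfrac{\partial}{\partial a}\,t^{a} = t^{a} \ln t$, the $\ln t$ in the denominator cancels and
$$\frac{dI}{da} = \int_{0}^{1} -4 t^{a} \, dt = -4 \left[\frac{t^{a+1}}{a+1}\right]_0^1 = - \frac{4}{a + 1}.$$

Integrating with respect to $a$ gives $I(a) = - \log{\left(\frac{625 \left(a + 1\right)^{4}}{20736} \right)} + C$.

At $a = \frac{7}{5}$ the integrand is identically $0$, so $I(\frac{7}{5}) = 0$. The closed form gives $0$, hence $C = 0$.

Setting $a = \frac{4}{5}$:
$$I = - \log{\left(\frac{81}{256} \right)}.$$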